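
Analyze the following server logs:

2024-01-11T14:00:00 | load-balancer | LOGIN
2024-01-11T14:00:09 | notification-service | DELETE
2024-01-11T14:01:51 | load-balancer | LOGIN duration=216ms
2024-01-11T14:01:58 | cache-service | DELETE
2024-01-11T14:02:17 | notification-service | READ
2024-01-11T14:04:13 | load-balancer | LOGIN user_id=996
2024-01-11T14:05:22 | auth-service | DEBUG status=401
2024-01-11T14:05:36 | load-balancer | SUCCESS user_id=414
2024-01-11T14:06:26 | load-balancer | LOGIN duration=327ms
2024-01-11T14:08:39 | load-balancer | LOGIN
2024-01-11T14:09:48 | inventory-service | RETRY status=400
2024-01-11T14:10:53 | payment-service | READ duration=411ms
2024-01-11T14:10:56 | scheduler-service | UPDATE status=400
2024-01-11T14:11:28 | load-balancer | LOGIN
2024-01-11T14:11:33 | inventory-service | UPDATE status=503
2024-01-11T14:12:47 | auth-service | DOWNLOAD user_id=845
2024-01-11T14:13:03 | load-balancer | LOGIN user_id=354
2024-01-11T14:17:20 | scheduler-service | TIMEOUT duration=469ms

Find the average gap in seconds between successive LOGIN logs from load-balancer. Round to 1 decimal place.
130.5

To calculate average interval:

1. Find all LOGIN events for load-balancer in order
2. Calculate time gaps between consecutive events
3. Compute mean of gaps: 783 / 6 = 130.5 seconds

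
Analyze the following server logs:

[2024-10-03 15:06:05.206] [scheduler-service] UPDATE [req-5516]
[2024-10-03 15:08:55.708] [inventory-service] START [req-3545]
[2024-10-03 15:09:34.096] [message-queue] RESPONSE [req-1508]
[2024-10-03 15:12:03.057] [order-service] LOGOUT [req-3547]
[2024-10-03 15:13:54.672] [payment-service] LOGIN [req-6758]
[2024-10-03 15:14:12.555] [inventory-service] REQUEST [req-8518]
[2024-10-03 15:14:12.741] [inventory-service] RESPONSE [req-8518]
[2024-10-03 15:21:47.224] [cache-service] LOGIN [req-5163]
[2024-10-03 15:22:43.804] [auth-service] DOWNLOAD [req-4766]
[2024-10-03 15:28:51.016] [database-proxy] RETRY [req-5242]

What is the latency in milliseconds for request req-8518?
186

To calculate latency:

1. Find REQUEST with id req-8518: 2024-10-03 15:14:12.555
2. Find RESPONSE with id req-8518: 2024-10-03 15:14:12.741
3. Latency: 2024-10-03 15:14:12.741 - 2024-10-03 15:14:12.555 = 186ms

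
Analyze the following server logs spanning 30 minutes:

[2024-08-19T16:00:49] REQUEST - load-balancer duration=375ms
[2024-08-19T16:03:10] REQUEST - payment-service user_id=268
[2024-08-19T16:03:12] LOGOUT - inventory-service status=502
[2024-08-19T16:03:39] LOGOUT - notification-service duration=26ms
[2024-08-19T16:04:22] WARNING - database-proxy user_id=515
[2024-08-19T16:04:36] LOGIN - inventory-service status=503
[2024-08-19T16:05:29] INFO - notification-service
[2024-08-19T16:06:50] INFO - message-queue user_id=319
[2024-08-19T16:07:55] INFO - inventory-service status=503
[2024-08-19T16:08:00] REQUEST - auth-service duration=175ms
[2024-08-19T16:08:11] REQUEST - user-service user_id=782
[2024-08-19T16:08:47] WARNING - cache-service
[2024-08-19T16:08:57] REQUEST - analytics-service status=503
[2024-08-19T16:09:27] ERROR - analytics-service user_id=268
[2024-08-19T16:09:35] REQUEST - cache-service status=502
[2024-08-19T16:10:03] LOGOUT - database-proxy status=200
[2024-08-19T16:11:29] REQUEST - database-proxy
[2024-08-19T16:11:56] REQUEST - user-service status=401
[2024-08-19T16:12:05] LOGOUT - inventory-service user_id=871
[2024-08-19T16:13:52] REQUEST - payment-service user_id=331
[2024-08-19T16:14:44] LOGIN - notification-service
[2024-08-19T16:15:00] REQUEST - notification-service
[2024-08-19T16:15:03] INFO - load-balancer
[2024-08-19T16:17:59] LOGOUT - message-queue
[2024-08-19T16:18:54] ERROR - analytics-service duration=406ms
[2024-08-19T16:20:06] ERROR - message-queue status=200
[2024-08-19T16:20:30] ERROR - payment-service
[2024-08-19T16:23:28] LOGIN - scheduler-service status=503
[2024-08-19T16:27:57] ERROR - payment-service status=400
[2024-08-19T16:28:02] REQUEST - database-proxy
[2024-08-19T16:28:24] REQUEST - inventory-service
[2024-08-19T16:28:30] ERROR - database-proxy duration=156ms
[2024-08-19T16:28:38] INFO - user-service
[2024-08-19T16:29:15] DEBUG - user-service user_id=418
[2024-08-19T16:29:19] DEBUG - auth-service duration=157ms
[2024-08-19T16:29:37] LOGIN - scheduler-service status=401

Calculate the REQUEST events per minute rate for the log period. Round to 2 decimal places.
0.4

To calculate the rate:

1. Count total REQUEST events: 12
2. Total time period: 30 minutes
3. Rate = 12 / 30 = 0.4 events per minute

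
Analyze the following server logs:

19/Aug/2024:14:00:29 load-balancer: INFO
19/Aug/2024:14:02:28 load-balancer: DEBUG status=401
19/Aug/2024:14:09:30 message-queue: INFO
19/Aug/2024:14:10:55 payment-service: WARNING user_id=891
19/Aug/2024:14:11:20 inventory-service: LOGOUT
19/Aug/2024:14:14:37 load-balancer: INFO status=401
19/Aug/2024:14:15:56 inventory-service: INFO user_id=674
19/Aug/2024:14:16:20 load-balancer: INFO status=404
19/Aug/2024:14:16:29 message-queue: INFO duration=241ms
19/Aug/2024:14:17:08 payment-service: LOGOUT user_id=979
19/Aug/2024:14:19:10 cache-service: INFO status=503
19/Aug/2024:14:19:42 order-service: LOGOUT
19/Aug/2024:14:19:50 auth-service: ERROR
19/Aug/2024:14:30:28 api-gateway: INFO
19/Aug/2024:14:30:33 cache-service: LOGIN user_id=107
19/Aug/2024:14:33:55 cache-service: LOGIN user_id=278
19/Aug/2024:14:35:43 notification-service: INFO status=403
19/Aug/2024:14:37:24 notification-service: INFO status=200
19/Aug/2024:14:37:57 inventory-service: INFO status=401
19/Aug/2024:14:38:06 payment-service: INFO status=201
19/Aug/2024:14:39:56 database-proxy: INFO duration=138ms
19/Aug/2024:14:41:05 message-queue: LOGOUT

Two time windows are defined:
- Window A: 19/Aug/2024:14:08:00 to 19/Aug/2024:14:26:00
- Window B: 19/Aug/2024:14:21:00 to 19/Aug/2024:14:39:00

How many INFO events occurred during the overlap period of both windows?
0

To find overlap events:

1. Window A: 19/Aug/2024:14:08:00 to 19/Aug/2024:14:26:00
2. Window B: 19/Aug/2024:14:21:00 to 19/Aug/2024:14:39:00
3. Overlap period: 19/Aug/2024:14:21:00 to 19/Aug/2024:14:26:00
4. Count INFO events in overlap: 0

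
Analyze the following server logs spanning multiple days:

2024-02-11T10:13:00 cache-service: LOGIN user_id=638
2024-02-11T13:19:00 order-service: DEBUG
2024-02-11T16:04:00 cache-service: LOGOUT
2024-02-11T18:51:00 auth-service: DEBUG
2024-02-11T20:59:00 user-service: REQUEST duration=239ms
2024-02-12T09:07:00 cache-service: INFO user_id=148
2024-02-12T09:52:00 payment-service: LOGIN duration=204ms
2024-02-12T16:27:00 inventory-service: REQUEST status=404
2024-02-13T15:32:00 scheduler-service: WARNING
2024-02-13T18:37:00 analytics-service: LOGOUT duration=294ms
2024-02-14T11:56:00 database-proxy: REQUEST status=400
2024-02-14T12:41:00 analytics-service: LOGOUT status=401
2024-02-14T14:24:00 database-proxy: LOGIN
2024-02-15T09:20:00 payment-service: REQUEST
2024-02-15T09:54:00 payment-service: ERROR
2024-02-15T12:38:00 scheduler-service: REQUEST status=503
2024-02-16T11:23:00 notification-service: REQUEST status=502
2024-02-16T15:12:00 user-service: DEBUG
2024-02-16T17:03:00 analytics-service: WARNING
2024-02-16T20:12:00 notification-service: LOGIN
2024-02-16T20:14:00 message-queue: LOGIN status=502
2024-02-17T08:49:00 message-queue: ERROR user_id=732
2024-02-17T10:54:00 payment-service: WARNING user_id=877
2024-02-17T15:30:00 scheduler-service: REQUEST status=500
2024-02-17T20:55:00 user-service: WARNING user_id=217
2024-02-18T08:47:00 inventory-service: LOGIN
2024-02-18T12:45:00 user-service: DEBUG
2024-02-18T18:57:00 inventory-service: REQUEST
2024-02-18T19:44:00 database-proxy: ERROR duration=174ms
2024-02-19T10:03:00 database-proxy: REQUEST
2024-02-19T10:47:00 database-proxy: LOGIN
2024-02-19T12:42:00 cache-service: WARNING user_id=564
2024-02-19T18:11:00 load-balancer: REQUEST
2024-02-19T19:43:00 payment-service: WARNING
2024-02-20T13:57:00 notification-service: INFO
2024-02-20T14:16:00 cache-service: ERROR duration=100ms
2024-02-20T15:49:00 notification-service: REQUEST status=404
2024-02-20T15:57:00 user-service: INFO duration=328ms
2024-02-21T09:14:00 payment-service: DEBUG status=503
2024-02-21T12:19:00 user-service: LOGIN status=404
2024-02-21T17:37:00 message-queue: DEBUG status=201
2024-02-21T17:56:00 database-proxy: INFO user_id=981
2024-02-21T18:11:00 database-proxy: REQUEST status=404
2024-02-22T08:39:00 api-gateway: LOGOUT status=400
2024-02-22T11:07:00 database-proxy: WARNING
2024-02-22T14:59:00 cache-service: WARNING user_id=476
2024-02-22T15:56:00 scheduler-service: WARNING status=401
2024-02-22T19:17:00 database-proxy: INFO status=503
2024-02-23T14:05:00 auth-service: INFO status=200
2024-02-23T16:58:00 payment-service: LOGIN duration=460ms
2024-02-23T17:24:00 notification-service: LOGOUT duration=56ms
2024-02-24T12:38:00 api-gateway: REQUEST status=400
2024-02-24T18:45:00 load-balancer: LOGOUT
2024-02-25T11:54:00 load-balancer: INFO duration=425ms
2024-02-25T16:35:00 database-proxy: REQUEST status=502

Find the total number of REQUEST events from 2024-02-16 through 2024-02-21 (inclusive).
7

To filter by date range:

1. Date range: 2024-02-16 through 2024-02-21, both dates inclusive
2. Filter for REQUEST events whose date falls in this range
3. Count matching events: 7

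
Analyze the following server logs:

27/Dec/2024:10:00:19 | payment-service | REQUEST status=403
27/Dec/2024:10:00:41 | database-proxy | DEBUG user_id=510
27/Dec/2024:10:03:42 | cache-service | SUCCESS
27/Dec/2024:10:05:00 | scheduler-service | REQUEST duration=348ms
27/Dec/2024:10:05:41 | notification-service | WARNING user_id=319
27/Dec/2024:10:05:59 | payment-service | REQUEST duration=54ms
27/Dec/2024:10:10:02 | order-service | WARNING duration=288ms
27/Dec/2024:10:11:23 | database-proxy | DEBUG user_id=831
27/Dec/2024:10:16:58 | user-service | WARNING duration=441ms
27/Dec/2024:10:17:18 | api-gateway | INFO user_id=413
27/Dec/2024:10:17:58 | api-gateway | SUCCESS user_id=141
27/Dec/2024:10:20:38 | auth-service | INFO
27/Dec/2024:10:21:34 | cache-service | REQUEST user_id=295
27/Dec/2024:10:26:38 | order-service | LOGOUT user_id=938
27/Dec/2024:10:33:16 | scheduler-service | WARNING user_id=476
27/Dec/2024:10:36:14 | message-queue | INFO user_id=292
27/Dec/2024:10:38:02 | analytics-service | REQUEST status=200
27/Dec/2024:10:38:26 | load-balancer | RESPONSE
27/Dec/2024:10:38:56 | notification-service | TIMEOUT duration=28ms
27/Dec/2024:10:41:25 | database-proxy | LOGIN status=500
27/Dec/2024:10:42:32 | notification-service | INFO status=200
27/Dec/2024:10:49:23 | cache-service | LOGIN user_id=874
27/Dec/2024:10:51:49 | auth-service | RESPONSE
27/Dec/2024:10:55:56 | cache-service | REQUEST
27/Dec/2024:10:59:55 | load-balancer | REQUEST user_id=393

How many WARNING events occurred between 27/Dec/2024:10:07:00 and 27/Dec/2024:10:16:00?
1

To count events in the time window:

1. Window boundaries: 27/Dec/2024:10:07:00 to 27/Dec/2024:10:16:00
2. Filter for WARNING events within this window
3. Count matching events: 1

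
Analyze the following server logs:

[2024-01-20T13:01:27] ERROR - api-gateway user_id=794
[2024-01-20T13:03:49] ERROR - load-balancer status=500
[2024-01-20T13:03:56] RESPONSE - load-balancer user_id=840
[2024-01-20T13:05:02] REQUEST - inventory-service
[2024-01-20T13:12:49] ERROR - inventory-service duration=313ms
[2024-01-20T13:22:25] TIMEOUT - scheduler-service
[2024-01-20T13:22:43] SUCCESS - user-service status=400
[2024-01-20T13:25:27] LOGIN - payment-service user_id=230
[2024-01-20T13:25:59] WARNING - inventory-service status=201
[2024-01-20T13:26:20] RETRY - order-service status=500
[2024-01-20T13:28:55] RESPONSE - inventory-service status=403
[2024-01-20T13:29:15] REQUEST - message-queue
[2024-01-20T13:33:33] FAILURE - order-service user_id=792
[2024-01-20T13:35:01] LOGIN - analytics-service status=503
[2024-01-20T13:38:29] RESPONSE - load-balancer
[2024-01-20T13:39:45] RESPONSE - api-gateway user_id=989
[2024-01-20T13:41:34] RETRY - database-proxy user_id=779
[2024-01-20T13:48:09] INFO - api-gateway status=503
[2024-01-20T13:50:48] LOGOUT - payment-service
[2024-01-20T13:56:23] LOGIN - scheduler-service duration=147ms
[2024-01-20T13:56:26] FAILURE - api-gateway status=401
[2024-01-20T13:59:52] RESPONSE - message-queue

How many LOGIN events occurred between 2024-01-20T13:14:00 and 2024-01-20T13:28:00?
1

To count events in the time window:

1. Window boundaries: 2024-01-20T13:14:00 to 2024-01-20T13:28:00
2. Filter for LOGIN events within this window
3. Count matching events: 1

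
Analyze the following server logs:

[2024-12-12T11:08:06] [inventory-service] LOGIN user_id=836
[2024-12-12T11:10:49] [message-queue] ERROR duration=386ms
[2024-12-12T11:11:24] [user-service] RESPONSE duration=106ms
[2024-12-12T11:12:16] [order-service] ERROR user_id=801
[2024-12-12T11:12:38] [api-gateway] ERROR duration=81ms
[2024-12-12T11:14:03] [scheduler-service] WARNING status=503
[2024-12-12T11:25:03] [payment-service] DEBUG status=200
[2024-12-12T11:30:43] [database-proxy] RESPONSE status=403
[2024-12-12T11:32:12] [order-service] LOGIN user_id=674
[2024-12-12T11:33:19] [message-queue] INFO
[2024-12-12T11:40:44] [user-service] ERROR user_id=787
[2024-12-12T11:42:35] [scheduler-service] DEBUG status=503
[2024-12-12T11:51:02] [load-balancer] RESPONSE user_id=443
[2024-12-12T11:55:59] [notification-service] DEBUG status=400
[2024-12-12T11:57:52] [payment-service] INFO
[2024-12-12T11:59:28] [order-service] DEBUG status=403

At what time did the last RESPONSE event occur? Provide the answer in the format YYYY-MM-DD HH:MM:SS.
2024-12-12 11:51:02

To find the last event:

1. Filter for all RESPONSE events
2. Sort by timestamp
3. Select the last one
4. Timestamp: 2024-12-12 11:51:02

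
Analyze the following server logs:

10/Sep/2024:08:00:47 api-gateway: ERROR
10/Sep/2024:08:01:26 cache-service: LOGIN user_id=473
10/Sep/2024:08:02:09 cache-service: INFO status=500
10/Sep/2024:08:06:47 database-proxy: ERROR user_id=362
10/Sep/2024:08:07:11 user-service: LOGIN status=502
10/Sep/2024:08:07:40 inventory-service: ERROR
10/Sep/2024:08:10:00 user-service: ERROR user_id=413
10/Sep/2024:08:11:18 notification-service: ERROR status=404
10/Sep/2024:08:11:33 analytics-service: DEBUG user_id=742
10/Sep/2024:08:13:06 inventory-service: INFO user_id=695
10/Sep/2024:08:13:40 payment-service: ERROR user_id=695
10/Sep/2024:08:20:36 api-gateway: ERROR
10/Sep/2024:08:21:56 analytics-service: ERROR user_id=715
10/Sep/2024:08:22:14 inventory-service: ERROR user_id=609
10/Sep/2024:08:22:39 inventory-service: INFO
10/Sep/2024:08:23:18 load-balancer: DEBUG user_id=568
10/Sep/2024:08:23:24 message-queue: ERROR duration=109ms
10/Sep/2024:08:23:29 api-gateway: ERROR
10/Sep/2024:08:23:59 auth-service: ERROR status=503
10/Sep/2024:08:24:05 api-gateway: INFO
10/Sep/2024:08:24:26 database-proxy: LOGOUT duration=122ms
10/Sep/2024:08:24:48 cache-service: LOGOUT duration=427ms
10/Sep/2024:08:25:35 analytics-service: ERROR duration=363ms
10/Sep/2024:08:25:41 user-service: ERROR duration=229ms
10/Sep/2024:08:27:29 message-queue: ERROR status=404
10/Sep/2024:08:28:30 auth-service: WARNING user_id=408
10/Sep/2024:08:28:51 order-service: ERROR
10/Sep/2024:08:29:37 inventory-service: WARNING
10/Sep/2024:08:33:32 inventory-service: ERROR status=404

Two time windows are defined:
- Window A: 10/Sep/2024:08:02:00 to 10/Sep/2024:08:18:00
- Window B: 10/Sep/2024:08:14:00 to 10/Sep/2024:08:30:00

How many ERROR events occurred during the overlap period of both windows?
0

To find overlap events:

1. Window A: 10/Sep/2024:08:02:00 to 10/Sep/2024:08:18:00
2. Window B: 10/Sep/2024:08:14:00 to 10/Sep/2024:08:30:00
3. Overlap period: 10/Sep/2024:08:14:00 to 10/Sep/2024:08:18:00
4. Count ERROR events in overlap: 0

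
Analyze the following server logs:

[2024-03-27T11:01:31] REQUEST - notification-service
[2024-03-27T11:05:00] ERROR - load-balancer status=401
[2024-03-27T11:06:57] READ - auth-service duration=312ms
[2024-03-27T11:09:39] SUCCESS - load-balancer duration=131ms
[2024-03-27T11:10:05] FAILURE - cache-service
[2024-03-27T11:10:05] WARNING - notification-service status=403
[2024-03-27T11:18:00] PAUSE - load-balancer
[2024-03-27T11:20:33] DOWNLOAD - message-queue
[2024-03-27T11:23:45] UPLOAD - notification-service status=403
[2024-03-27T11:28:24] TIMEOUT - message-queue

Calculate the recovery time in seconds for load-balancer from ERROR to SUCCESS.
279

To calculate recovery time:

1. Find ERROR event for load-balancer: 2024-03-27T11:05:00
2. Find next SUCCESS event for load-balancer: 2024-03-27T11:09:39
3. Recovery time: 2024-03-27T11:09:39 - 2024-03-27T11:05:00 = 279 seconds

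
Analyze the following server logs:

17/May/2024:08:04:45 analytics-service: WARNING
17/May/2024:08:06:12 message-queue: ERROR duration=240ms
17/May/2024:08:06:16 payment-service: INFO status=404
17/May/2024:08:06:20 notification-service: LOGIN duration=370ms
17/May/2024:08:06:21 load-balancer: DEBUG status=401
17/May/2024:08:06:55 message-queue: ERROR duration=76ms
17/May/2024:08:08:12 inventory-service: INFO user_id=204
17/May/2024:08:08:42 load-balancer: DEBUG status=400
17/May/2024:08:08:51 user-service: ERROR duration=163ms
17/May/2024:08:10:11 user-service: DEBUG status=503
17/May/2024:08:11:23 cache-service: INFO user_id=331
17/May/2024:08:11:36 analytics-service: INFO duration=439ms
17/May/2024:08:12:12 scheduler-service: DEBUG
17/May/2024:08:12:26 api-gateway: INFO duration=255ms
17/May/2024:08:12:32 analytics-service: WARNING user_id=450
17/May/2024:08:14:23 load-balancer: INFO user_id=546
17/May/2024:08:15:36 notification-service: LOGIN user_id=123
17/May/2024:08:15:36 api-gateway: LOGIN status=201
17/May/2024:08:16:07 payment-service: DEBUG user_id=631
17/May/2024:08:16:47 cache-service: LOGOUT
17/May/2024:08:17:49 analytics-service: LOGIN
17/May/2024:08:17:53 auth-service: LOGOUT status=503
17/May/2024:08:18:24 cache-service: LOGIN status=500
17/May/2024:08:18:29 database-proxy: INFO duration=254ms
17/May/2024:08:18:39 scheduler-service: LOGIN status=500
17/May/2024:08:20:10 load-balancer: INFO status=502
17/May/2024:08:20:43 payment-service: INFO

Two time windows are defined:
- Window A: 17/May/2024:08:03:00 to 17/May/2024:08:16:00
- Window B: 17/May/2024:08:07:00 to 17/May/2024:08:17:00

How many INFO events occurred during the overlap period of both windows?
5

To find overlap events:

1. Window A: 17/May/2024:08:03:00 to 17/May/2024:08:16:00
2. Window B: 17/May/2024:08:07:00 to 17/May/2024:08:17:00
3. Overlap period: 17/May/2024:08:07:00 to 17/May/2024:08:16:00
4. Count INFO events in overlap: 5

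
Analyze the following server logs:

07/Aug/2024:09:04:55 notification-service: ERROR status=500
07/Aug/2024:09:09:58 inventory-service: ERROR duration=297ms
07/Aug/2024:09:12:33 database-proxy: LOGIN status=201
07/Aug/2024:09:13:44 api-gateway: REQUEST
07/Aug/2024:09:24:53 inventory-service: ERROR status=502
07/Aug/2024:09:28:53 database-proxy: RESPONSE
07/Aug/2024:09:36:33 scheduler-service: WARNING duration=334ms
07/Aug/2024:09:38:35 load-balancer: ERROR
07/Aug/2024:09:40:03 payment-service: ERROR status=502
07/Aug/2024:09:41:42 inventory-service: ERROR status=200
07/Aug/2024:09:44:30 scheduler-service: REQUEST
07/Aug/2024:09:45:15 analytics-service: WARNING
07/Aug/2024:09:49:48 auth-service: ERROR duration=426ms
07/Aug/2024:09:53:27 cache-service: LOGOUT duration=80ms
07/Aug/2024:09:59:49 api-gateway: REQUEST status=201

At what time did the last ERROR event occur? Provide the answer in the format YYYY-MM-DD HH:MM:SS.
2024-08-07 09:49:48

To find the last event:

1. Filter for all ERROR events
2. Sort by timestamp
3. Select the last one
4. Timestamp: 2024-08-07 09:49:48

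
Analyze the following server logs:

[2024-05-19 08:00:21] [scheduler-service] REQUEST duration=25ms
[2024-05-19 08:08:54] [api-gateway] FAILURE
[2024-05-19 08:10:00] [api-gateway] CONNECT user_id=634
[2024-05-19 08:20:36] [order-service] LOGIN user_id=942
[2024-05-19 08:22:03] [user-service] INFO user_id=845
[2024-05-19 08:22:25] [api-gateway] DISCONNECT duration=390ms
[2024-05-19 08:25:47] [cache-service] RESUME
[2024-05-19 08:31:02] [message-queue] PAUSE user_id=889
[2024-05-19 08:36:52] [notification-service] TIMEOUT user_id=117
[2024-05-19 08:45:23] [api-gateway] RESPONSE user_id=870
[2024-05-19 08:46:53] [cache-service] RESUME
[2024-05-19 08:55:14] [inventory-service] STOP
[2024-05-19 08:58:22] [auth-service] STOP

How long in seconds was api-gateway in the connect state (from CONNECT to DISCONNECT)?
745

To calculate state duration:

1. Find CONNECT event for api-gateway: 2024-05-19 08:10:00
2. Find DISCONNECT event for api-gateway: 2024-05-19 08:22:25
3. Calculate duration: 2024-05-19 08:22:25 - 2024-05-19 08:10:00 = 745 seconds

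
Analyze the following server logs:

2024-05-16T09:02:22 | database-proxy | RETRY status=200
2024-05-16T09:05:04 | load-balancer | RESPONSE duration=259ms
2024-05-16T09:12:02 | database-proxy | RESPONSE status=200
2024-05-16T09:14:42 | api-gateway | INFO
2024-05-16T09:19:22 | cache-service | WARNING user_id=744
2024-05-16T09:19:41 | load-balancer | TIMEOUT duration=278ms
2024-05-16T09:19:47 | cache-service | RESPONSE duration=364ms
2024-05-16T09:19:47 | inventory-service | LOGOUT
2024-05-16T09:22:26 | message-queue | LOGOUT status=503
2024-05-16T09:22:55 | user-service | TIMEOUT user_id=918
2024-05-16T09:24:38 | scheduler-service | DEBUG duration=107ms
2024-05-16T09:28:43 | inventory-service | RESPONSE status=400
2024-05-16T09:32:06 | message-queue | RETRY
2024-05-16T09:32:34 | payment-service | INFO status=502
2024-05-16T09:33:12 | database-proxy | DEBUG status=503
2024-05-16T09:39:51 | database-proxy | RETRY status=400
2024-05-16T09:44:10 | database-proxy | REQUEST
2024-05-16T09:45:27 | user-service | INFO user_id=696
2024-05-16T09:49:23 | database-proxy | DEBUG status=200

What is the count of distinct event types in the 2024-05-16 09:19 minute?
4

To count unique event types:

1. Filter events in the minute starting at 2024-05-16 09:19
2. Extract event types from matching entries
3. Count unique types: 4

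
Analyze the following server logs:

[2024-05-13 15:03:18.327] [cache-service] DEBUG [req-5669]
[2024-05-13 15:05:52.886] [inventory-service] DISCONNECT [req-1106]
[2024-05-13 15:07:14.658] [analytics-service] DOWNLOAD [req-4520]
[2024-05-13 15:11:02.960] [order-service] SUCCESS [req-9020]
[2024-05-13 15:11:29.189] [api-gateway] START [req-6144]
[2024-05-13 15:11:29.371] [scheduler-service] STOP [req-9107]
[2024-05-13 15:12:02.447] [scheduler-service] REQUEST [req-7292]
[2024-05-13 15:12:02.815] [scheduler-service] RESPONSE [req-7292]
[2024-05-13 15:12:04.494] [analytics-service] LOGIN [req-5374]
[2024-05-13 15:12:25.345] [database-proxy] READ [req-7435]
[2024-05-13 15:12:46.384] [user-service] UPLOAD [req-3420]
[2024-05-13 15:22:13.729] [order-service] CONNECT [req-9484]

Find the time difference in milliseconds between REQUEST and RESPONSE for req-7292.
368

To calculate latency:

1. Find REQUEST with id req-7292: 2024-05-13 15:12:02.447
2. Find RESPONSE with id req-7292: 2024-05-13 15:12:02.815
3. Latency: 2024-05-13 15:12:02.815 - 2024-05-13 15:12:02.447 = 368ms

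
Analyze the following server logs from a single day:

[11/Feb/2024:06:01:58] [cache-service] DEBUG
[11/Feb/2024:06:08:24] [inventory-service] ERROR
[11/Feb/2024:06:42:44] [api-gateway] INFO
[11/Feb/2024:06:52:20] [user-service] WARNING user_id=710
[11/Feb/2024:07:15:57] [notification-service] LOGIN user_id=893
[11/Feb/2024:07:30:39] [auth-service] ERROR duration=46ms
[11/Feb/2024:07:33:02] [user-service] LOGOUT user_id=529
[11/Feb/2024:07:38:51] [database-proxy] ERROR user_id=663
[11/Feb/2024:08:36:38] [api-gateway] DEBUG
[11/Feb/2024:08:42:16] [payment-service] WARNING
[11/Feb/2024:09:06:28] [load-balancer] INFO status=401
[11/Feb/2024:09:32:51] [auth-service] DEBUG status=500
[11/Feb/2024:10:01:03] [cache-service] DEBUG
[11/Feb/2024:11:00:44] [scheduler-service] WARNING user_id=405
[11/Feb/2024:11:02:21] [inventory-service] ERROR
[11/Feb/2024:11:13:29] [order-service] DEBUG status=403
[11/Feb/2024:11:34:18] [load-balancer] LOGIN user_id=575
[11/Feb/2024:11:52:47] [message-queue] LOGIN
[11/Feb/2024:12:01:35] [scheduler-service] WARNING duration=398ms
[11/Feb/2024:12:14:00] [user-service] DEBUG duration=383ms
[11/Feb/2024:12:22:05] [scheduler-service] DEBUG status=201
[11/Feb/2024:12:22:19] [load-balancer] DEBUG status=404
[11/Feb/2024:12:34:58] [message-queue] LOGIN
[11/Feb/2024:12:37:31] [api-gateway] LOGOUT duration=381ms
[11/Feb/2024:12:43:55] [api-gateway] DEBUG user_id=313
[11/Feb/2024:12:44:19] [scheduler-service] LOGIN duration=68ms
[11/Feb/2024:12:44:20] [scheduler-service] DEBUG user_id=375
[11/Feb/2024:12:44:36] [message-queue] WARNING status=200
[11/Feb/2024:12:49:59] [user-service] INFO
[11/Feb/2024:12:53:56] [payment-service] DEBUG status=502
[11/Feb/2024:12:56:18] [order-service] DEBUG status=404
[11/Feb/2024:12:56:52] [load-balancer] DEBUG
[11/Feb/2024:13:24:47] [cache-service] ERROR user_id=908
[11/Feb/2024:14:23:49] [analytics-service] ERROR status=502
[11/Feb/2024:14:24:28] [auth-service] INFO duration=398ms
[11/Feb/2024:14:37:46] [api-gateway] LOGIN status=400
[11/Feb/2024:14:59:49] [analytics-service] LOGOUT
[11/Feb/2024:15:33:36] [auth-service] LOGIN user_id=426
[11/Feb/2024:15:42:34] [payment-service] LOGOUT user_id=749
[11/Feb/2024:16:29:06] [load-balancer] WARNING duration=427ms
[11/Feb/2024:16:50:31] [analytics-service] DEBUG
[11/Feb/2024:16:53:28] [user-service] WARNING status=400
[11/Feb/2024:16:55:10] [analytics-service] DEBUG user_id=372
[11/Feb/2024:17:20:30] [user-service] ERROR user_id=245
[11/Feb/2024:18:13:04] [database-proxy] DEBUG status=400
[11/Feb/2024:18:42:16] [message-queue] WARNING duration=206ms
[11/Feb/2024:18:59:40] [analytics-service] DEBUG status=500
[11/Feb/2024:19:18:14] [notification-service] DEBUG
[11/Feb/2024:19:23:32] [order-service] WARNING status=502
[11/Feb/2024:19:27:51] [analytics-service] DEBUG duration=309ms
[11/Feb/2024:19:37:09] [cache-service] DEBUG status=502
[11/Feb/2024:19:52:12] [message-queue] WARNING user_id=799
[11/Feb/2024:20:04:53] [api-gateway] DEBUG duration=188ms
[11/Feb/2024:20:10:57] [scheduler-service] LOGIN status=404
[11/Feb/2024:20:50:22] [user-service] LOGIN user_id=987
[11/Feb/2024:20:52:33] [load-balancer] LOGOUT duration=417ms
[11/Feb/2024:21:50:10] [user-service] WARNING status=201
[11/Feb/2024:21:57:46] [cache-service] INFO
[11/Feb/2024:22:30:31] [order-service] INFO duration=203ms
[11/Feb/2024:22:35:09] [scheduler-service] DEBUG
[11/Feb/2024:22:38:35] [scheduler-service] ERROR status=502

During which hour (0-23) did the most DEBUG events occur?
12

To find the peak hour:

1. Group all DEBUG events by hour
2. Count events in each hour
3. Find hour with maximum count
4. Peak hour: 12 (with 8 events)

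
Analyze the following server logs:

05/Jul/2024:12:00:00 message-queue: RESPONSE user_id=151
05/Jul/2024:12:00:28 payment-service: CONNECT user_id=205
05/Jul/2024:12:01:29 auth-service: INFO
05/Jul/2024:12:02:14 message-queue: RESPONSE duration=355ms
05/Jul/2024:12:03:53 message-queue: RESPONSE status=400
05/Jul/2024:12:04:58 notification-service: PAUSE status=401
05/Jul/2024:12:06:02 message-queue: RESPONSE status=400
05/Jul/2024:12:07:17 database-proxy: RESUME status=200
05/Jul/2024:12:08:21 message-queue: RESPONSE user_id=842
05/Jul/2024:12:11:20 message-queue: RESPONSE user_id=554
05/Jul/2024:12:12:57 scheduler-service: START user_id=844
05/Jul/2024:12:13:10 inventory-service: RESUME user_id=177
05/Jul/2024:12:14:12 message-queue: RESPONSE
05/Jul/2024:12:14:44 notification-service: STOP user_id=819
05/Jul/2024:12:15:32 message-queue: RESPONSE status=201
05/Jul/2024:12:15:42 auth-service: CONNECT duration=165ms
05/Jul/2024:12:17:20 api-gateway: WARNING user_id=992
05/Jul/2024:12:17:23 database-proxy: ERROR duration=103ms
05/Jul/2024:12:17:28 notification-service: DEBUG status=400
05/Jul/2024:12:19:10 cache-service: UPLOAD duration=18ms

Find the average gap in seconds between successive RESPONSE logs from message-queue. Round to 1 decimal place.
133.1

To calculate average interval:

1. Find all RESPONSE events for message-queue in order
2. Calculate time gaps between consecutive events
3. Compute mean of gaps: 932 / 7 = 133.1 seconds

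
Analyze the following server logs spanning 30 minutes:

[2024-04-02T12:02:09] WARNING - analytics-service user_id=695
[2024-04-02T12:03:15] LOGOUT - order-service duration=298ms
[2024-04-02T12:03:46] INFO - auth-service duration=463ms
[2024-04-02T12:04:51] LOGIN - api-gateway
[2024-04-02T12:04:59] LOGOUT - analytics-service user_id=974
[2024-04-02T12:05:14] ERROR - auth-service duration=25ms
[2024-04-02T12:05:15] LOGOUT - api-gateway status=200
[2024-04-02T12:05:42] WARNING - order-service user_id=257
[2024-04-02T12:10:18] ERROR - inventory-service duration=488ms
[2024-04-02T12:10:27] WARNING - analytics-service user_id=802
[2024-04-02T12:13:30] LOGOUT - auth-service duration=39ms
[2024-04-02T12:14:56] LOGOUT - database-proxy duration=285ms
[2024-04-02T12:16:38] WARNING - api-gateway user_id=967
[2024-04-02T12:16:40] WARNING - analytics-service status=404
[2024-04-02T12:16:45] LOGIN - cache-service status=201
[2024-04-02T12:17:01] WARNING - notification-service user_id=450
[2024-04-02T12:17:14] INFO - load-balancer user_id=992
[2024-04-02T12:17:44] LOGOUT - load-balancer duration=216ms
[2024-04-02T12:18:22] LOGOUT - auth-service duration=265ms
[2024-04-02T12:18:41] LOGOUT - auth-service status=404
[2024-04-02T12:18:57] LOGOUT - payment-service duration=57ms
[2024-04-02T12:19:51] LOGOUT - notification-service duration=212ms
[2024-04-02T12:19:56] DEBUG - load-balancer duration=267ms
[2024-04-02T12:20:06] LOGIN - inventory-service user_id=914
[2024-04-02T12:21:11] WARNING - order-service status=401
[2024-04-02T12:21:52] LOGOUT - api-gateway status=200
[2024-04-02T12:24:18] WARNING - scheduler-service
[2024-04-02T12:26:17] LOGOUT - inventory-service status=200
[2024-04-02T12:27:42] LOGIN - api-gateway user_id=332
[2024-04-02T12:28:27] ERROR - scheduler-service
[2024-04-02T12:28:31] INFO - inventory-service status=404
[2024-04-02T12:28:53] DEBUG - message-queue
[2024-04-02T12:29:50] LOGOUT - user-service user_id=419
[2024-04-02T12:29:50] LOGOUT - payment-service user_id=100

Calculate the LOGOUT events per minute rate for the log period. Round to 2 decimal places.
0.47

To calculate the rate:

1. Count total LOGOUT events: 14
2. Total time period: 30 minutes
3. Rate = 14 / 30 = 0.47 events per minute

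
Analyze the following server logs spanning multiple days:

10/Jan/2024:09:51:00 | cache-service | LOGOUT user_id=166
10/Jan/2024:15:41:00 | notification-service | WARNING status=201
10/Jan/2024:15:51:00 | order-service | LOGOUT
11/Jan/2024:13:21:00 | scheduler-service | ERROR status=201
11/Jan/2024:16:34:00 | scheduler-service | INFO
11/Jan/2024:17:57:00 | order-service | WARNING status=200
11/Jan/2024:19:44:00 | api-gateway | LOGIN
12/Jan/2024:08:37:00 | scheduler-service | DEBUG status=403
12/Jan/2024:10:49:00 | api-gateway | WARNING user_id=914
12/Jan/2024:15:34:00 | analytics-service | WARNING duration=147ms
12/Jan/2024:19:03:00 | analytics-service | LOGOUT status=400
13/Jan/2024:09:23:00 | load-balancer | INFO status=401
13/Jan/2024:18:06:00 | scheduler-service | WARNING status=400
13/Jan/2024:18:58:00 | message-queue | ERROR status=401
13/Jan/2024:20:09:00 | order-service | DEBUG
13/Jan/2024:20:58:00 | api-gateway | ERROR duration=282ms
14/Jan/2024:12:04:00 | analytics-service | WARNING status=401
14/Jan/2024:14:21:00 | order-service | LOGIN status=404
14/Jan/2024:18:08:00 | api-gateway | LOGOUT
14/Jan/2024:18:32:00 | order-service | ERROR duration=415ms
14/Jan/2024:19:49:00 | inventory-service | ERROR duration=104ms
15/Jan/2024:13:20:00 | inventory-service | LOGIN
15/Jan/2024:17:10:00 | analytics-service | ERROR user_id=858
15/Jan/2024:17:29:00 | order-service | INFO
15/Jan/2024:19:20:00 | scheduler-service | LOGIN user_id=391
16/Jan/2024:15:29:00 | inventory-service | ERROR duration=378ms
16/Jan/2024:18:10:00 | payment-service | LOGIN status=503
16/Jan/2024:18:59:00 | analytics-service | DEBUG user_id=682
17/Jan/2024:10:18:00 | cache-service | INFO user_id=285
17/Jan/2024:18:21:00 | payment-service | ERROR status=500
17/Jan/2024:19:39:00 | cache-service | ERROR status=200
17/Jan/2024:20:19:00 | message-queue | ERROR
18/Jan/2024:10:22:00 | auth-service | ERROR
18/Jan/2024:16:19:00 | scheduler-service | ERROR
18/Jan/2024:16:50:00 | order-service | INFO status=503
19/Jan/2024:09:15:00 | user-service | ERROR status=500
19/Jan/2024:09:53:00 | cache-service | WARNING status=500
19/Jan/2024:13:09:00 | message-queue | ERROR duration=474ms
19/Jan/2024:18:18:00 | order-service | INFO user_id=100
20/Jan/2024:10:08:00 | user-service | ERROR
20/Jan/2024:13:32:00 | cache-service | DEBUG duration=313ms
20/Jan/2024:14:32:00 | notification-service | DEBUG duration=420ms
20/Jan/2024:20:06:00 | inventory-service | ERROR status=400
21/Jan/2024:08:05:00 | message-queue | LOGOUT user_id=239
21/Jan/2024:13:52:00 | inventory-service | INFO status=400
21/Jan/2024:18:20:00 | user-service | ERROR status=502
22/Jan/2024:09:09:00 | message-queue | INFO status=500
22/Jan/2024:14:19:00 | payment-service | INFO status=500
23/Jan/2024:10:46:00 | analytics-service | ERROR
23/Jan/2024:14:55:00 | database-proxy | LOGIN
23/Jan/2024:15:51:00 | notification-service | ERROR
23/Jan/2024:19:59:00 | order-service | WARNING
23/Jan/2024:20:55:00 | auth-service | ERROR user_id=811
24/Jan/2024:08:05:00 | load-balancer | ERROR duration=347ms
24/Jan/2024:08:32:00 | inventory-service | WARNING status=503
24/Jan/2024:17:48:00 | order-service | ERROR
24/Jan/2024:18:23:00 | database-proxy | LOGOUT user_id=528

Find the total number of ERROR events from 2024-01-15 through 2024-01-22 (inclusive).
12

To filter by date range:

1. Date range: 2024-01-15 through 2024-01-22, both dates inclusive
2. Filter for ERROR events whose date falls in this range
3. Count matching events: 12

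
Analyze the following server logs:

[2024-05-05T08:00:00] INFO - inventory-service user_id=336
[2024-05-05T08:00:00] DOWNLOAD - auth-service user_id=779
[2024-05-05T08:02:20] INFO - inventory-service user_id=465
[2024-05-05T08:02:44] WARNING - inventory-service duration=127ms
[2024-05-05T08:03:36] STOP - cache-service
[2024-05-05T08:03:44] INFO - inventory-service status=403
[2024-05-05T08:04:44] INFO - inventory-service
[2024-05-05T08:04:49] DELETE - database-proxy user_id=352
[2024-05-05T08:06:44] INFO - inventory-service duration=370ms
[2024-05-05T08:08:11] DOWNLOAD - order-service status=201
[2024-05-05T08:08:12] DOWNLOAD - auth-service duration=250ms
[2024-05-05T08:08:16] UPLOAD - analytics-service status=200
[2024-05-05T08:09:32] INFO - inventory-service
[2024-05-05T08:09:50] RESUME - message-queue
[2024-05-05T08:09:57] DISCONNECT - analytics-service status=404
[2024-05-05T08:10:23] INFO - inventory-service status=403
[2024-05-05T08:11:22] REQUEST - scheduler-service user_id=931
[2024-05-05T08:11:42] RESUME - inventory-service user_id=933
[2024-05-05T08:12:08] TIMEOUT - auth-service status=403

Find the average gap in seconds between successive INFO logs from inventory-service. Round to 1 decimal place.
103.8

To calculate average interval:

1. Find all INFO events for inventory-service in order
2. Calculate time gaps between consecutive events
3. Compute mean of gaps: 623 / 6 = 103.8 seconds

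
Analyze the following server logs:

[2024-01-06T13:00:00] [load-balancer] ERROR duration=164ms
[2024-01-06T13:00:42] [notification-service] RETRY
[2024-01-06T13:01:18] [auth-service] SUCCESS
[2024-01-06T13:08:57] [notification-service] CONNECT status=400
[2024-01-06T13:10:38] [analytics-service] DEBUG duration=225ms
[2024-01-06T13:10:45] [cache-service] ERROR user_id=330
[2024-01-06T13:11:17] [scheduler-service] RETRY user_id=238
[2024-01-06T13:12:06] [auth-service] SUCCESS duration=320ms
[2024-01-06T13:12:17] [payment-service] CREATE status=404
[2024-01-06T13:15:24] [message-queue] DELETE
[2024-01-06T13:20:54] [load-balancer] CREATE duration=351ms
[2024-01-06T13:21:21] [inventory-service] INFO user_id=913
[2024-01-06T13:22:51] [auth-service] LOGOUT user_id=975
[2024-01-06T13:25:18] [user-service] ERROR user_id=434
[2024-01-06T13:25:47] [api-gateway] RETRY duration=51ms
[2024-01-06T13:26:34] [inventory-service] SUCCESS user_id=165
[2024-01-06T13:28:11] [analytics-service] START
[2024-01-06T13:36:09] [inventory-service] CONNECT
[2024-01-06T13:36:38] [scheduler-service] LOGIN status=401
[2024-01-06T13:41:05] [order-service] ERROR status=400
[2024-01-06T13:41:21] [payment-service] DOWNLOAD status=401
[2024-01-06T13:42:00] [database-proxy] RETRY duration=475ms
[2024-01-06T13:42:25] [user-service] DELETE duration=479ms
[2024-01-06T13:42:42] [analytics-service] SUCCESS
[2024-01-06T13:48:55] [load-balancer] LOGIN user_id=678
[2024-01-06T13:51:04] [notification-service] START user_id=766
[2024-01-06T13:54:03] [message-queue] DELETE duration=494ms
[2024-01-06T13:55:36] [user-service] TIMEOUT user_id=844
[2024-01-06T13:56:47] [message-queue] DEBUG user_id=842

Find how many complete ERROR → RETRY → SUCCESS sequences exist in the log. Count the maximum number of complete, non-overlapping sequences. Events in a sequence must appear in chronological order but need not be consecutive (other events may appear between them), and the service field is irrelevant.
4

To count sequences:

1. Look for pattern: ERROR → RETRY → SUCCESS
2. Greedily scan the log in chronological order, matching each sequence element in turn (ignoring service)
3. Each time the full pattern completes, increment the count and restart matching from the next event
4. Complete non-overlapping sequences found: 4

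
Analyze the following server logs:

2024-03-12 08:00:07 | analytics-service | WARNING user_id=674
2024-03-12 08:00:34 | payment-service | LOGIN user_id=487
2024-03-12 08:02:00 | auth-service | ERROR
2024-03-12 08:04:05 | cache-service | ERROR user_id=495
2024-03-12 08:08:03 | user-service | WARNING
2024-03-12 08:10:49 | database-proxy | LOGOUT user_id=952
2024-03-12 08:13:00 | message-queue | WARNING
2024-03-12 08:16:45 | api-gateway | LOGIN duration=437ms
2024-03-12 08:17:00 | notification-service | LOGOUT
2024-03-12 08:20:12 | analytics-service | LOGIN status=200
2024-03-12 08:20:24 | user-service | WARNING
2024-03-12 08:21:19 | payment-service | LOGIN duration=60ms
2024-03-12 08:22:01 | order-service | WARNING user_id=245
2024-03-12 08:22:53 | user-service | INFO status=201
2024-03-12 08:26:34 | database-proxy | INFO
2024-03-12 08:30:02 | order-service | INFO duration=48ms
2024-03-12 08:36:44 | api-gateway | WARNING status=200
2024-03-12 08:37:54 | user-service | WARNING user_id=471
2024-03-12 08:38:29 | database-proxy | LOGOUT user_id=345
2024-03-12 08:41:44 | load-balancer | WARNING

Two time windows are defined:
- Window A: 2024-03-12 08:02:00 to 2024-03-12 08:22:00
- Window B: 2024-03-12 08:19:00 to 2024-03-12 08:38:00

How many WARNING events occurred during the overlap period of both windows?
1

To find overlap events:

1. Window A: 2024-03-12 08:02:00 to 2024-03-12 08:22:00
2. Window B: 2024-03-12 08:19:00 to 2024-03-12 08:38:00
3. Overlap period: 2024-03-12 08:19:00 to 2024-03-12 08:22:00
4. Count WARNING events in overlap: 1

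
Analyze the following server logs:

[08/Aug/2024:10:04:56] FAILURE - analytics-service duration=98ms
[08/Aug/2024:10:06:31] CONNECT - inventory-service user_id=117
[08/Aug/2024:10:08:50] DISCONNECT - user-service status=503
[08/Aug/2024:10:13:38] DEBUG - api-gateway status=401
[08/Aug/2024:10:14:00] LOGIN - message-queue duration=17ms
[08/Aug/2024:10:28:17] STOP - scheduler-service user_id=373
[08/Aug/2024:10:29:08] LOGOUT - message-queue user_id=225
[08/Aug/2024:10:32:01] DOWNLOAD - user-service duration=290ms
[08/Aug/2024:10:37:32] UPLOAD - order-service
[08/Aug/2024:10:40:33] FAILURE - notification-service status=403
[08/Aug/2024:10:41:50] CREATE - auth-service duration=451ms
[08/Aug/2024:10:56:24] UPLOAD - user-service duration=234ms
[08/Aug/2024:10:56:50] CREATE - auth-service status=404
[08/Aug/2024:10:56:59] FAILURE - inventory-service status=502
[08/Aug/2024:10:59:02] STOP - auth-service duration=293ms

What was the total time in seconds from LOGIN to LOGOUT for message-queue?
908

To calculate state duration:

1. Find LOGIN event for message-queue: 08/Aug/2024:10:14:00
2. Find LOGOUT event for message-queue: 08/Aug/2024:10:29:08
3. Calculate duration: 08/Aug/2024:10:29:08 - 08/Aug/2024:10:14:00 = 908 seconds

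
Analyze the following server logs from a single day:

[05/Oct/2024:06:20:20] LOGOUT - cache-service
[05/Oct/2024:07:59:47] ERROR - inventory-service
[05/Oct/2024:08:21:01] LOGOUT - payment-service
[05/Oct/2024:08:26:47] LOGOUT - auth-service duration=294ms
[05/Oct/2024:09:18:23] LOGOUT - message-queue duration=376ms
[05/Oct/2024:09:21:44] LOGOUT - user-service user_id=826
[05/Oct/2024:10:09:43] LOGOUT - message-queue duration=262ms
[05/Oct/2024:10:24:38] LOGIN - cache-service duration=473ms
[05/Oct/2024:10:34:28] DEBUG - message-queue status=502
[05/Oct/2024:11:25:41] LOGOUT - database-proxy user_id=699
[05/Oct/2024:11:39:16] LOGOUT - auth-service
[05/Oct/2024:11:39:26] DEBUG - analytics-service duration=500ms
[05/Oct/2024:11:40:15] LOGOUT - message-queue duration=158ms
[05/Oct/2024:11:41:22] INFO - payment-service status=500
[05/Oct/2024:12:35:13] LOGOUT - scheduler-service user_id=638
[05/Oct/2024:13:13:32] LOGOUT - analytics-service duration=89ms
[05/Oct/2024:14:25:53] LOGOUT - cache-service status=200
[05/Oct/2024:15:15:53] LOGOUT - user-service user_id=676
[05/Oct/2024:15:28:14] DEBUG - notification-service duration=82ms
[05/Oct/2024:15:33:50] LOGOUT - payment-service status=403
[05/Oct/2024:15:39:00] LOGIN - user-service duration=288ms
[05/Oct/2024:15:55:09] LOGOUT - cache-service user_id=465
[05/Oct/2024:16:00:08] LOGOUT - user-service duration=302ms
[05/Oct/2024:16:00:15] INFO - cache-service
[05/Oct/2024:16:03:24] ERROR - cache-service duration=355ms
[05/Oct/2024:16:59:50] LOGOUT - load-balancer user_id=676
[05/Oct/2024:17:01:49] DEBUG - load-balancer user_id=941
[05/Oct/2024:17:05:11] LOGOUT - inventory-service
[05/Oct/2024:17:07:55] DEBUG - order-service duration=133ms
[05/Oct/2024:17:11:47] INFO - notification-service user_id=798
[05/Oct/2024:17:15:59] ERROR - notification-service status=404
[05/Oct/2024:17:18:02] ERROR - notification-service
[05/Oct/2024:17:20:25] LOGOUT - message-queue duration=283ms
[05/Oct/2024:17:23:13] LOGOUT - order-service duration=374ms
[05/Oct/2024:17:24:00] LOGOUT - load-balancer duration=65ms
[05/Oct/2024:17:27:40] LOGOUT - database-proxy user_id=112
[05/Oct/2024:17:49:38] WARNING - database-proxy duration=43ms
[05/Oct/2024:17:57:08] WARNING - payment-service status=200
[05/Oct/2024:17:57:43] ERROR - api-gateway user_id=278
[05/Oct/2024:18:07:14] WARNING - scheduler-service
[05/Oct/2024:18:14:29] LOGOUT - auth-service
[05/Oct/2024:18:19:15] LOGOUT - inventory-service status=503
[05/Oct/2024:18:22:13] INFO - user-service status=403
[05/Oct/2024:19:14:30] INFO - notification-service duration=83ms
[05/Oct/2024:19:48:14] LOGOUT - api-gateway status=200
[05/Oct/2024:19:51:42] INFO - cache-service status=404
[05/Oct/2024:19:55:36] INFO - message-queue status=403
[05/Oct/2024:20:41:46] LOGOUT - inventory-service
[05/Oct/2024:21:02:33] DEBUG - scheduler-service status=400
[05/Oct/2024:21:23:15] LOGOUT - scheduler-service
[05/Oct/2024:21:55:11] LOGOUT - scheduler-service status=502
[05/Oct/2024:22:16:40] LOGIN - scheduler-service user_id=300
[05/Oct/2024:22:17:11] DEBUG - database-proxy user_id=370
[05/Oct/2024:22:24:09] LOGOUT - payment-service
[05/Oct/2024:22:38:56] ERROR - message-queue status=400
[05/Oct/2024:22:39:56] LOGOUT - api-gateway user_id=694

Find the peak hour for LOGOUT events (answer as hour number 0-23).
17

To find the peak hour:

1. Group all LOGOUT events by hour
2. Count events in each hour
3. Find hour with maximum count
4. Peak hour: 17 (with 5 events)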